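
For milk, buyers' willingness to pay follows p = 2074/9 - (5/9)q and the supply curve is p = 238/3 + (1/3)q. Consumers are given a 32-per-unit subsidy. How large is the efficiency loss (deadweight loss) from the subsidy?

Deadweight loss = 576

Pre-subsidy: 2074/9 - (5/9)q = 238/3 + (1/3)q gives q* = 170 and p* = 136.
With the rebate, buyers effectively pay pb = ps − 32, where ps is the price sellers receive.
On the curves, pb = 2074/9 - (5/9)q and ps = 238/3 + (1/3)q; the wedge ps − pb = 32 gives 238/3 + (1/3)q − (2074/9 - (5/9)q) = 32, so q' = 206.
Then pb = 2074/9 − (5/9)·206 = 116 and ps = 238/3 + (1/3)·206 = 148.
The subsidy expands output by 206 − 170 = 36 past the efficient level; on those units the gap between marginal cost and willingness to pay runs from 0 up to 32.
DWL = ½ × 32 × 36 = 576.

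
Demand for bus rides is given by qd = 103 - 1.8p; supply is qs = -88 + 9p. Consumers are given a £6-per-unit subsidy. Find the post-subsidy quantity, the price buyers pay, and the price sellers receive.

Pre-subsidy: 103 - 1.8p = -88 + 9p gives p* = 955/54, q* = 427/6.
With the rebate, buyers effectively pay pb = ps − 6, where ps is the price sellers receive.
Demand in terms of ps becomes qd = 103 − 1.8(ps − 6) = 113.8 - 1.8ps. Setting this equal to supply: 113.8 - 1.8ps = -88 + 9ps, so ps = 1009/54.
Buyers pay pb = 1009/54 − 6 = 685/54; q' = -88 + 9·(1009/54) = 481/6.

q' = 481/6; buyers pay 685/54; sellers receive 1009/54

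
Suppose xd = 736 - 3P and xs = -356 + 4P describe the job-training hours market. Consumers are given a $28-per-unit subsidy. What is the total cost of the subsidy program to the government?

Pre-subsidy: 736 - 3P = -356 + 4P gives P* = 156, x* = 268.
With the rebate, buyers effectively pay Pb = Ps − 28, where Ps is the price sellers receive.
Demand in terms of Ps becomes xd = 736 − 3(Ps − 28) = 820 - 3Ps. Setting this equal to supply: 820 - 3Ps = -356 + 4Ps, so Ps = 168.
Buyers pay Pb = 168 − 28 = 140; x' = -356 + 4·168 = 316.
Government outlay = subsidy × quantity = 28 × 316 = 8848.

Government cost = $8848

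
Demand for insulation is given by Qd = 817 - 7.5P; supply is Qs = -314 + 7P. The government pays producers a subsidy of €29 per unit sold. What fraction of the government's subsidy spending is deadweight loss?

DWL / government spending = 105/674

Pre-subsidy: 817 - 7.5P = -314 + 7P gives P* = 78, Q* = 232.
With the subsidy, sellers receive Ps = Pb + 29 for each unit, where Pb is the price buyers pay.
Supply in terms of Pb becomes Qs = -314 + 7(Pb + 29) = -111 + 7Pb. Setting this equal to demand: 817 - 7.5Pb = -111 + 7Pb, so Pb = 64.
Sellers receive Ps = 64 + 29 = 93; Q' = 817 − 7.5·64 = 337.
ΔCS = ½(232 + 337)(78 − 64) = 3983; ΔPS = ½(232 + 337)(93 − 78) = 4267.5.
Government spending = 29 × 337 = 9773.
DWL = ½ × 29 × (337 − 232) = 1522.5; fraction = 1522.5 / 9773 = 105/674.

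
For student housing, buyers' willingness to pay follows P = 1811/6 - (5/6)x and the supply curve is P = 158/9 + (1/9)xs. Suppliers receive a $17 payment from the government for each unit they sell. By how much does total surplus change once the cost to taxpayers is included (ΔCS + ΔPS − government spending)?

Pre-subsidy: 1811/6 - (5/6)x = 158/9 + (1/9)x gives x* = 301 and P* = 51.
With the subsidy, sellers receive Ps = Pb + 17 for each unit, where Pb is the price buyers pay.
On the curves, Pb = 1811/6 - (5/6)x and Ps = 158/9 + (1/9)x; the wedge Ps − Pb = 17 gives 158/9 + (1/9)x − (1811/6 - (5/6)x) = 17, so x' = 319.
Then Pb = 1811/6 − (5/6)·319 = 36 and Ps = 158/9 + (1/9)·319 = 53.
ΔCS = ½(301 + 319)(51 − 36) = 4650; ΔPS = ½(301 + 319)(53 − 51) = 620.
Government spending = 17 × 319 = 5423.
Net change = 4650 + 620 − 5423 = -153. The loss equals the DWL triangle ½·17·18.

Net change in total surplus = -$153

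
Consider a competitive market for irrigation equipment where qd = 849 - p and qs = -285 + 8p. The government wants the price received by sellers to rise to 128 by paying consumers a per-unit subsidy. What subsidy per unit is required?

Required subsidy s = 18 per unit

At a seller price of 128, quantity supplied is -285 + 8·128 = 739.
Buyers absorb 739 only when they pay pb with 849 − 1·pb = 739, i.e. pb = 110.
s = ps − pb = 128 − 110 = 18.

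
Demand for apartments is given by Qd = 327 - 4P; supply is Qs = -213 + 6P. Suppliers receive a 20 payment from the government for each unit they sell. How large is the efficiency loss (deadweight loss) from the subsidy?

Pre-subsidy: 327 - 4P = -213 + 6P gives P* = 54, Q* = 111.
With the subsidy, sellers receive Ps = Pb + 20 for each unit, where Pb is the price buyers pay.
Supply in terms of Pb becomes Qs = -213 + 6(Pb + 20) = -93 + 6Pb. Setting this equal to demand: 327 - 4Pb = -93 + 6Pb, so Pb = 42.
Sellers receive Ps = 42 + 20 = 62; Q' = 327 − 4·42 = 159.
The subsidy expands output by 159 − 111 = 48 past the efficient level; on those units the gap between marginal cost and willingness to pay runs from 0 up to 20.
DWL = ½ × 20 × 48 = 480.

Deadweight loss = 480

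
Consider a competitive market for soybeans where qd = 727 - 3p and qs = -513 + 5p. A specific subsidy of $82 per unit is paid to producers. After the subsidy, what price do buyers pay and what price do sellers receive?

Pre-subsidy: 727 - 3p = -513 + 5p gives p* = 155, q* = 262.
With the subsidy, sellers receive ps = pb + 82 for each unit, where pb is the price buyers pay.
Supply in terms of pb becomes qs = -513 + 5(pb + 82) = -103 + 5pb. Setting this equal to demand: 727 - 3pb = -103 + 5pb, so pb = 103.75.
Sellers receive ps = 103.75 + 82 = 185.75; q' = 727 − 3·103.75 = 415.75.

Buyers pay $103.75; sellers receive $185.75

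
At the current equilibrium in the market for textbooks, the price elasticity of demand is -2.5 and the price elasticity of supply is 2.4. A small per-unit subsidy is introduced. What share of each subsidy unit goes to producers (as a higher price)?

For a small subsidy around the equilibrium, the benefit split depends on the relative slopes, which at a point are proportional to the elasticities.
Buyer share = εs/(εs + |εd|) = 2.4/(2.4 + 2.5) = 24/49; seller share = |εd|/(εs + |εd|) = 25/49.
So producers capture 25/49 of the subsidy.

Producer share = 25/49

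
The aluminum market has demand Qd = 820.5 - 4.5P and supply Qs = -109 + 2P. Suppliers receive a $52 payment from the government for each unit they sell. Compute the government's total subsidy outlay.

Pre-subsidy: 820.5 - 4.5P = -109 + 2P gives P* = 143, Q* = 177.
With the subsidy, sellers receive Ps = Pb + 52 for each unit, where Pb is the price buyers pay.
Supply in terms of Pb becomes Qs = -109 + 2(Pb + 52) = -5 + 2Pb. Setting this equal to demand: 820.5 - 4.5Pb = -5 + 2Pb, so Pb = 127.
Sellers receive Ps = 127 + 52 = 179; Q' = 820.5 − 4.5·127 = 249.
Government outlay = subsidy × quantity = 52 × 249 = 12948.

Government cost = $12948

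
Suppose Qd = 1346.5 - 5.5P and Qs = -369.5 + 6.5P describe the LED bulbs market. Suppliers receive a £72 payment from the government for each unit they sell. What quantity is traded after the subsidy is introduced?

Pre-subsidy: 1346.5 - 5.5P = -369.5 + 6.5P gives P* = 143, Q* = 560.
With the subsidy, sellers receive Ps = Pb + 72 for each unit, where Pb is the price buyers pay.
Supply in terms of Pb becomes Qs = -369.5 + 6.5(Pb + 72) = 98.5 + 6.5Pb. Setting this equal to demand: 1346.5 - 5.5Pb = 98.5 + 6.5Pb, so Pb = 104.
Sellers receive Ps = 104 + 72 = 176; Q' = 1346.5 − 5.5·104 = 774.5.

Q' = 774.5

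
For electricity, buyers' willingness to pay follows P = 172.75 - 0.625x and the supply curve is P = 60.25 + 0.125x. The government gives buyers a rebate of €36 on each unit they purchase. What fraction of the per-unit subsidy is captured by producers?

Pre-subsidy: 172.75 - 0.625x = 60.25 + 0.125x gives x* = 150 and P* = 79.
With the rebate, buyers effectively pay Pb = Ps − 36, where Ps is the price sellers receive.
On the curves, Pb = 172.75 - 0.625x and Ps = 60.25 + 0.125x; the wedge Ps − Pb = 36 gives 60.25 + 0.125x − (172.75 - 0.625x) = 36, so x' = 198.
Then Pb = 172.75 − 0.625·198 = 49 and Ps = 60.25 + 0.125·198 = 85.
Buyers' price falls by P* − Pb = 79 − 49 = 30; sellers' price rises by Ps − P* = 85 − 79 = 6.
So producers capture 6/36 = 1/6 of each unit of subsidy.

Producer share = 1/6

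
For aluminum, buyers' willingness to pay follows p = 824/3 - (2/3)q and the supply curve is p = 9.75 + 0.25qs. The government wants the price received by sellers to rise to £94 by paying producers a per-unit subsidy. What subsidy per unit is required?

At a seller price of 94, quantity supplied is -39 + 4·94 = 337.
Buyers absorb 337 only when they pay pb = 824/3 − (2/3)·337 = 50.
s = ps − pb = 94 − 50 = 44.

Required subsidy s = £44 per unit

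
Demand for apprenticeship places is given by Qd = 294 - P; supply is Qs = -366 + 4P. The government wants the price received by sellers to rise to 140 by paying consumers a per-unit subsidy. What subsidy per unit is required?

At a seller price of 140, quantity supplied is -366 + 4·140 = 194.
Buyers absorb 194 only when they pay Pb with 294 − 1·Pb = 194, i.e. Pb = 100.
s = Ps − Pb = 140 − 100 = 40.

Required subsidy s = 40 per unit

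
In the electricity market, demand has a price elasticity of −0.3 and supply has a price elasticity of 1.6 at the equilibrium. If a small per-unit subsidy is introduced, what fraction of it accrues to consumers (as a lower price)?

For a small subsidy around the equilibrium, the benefit split depends on the relative slopes, which at a point are proportional to the elasticities.
Buyer share = εs/(εs + |εd|) = 1.6/(1.6 + 0.3) = 16/19; seller share = |εd|/(εs + |εd|) = 3/19.

Consumer share = 16/19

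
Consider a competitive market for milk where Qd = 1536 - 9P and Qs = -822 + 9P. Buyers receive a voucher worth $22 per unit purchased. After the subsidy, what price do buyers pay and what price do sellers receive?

Buyers pay $120; sellers receive $142

Pre-subsidy: 1536 - 9P = -822 + 9P gives P* = 131, Q* = 357.
With the rebate, buyers effectively pay Pb = Ps − 22, where Ps is the price sellers receive.
Demand in terms of Ps becomes Qd = 1536 − 9(Ps − 22) = 1734 - 9Ps. Setting this equal to supply: 1734 - 9Ps = -822 + 9Ps, so Ps = 142.
Buyers pay Pb = 142 − 22 = 120; Q' = -822 + 9·142 = 456.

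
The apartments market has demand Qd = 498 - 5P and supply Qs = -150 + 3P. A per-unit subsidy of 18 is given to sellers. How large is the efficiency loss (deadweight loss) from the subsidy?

Pre-subsidy: 498 - 5P = -150 + 3P gives P* = 81, Q* = 93.
With the subsidy, sellers receive Ps = Pb + 18 for each unit, where Pb is the price buyers pay.
Supply in terms of Pb becomes Qs = -150 + 3(Pb + 18) = -96 + 3Pb. Setting this equal to demand: 498 - 5Pb = -96 + 3Pb, so Pb = 74.25.
Sellers receive Ps = 74.25 + 18 = 92.25; Q' = 498 − 5·74.25 = 126.75.
The subsidy expands output by 126.75 − 93 = 33.75 past the efficient level; on those units the gap between marginal cost and willingness to pay runs from 0 up to 18.
DWL = ½ × 18 × 33.75 = 303.75.

Deadweight loss = 303.75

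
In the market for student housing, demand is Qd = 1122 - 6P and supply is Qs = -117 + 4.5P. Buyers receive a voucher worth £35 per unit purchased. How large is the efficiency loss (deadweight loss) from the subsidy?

Deadweight loss = £1575

Pre-subsidy: 1122 - 6P = -117 + 4.5P gives P* = 118, Q* = 414.
With the rebate, buyers effectively pay Pb = Ps − 35, where Ps is the price sellers receive.
Demand in terms of Ps becomes Qd = 1122 − 6(Ps − 35) = 1332 - 6Ps. Setting this equal to supply: 1332 - 6Ps = -117 + 4.5Ps, so Ps = 138.
Buyers pay Pb = 138 − 35 = 103; Q' = -117 + 4.5·138 = 504.
The subsidy expands output by 504 − 414 = 90 past the efficient level; on those units the gap between marginal cost and willingness to pay runs from 0 up to 35.
DWL = ½ × 35 × 90 = 1575.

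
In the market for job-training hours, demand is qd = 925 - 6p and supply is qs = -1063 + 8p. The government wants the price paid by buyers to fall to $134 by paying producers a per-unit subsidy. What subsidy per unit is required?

At a buyer price of 134, quantity demanded is 925 − 6·134 = 121.
Sellers supply 121 only when they receive ps with -1063 + 8·ps = 121, i.e. ps = 148.
s = ps − pb = 148 − 134 = 14.

Required subsidy s = $14 per unit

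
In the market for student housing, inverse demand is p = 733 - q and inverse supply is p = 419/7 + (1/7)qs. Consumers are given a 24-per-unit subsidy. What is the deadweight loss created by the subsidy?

Deadweight loss = 252

Pre-subsidy: 733 - q = 419/7 + (1/7)q gives q* = 589 and p* = 144.
With the rebate, buyers effectively pay pb = ps − 24, where ps is the price sellers receive.
On the curves, pb = 733 - q and ps = 419/7 + (1/7)q; the wedge ps − pb = 24 gives 419/7 + (1/7)q − (733 - q) = 24, so q' = 610.
Then pb = 733 − 1·610 = 123 and ps = 419/7 + (1/7)·610 = 147.
The subsidy expands output by 610 − 589 = 21 past the efficient level; on those units the gap between marginal cost and willingness to pay runs from 0 up to 24.
DWL = ½ × 24 × 21 = 252.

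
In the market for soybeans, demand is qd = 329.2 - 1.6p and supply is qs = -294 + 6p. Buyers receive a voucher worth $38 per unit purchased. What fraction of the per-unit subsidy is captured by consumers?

Pre-subsidy: 329.2 - 1.6p = -294 + 6p gives p* = 82, q* = 198.
With the rebate, buyers effectively pay pb = ps − 38, where ps is the price sellers receive.
Demand in terms of ps becomes qd = 329.2 − 1.6(ps − 38) = 390 - 1.6ps. Setting this equal to supply: 390 - 1.6ps = -294 + 6ps, so ps = 90.
Buyers pay pb = 90 − 38 = 52; q' = -294 + 6·90 = 246.
Buyers' price falls by p* − pb = 82 − 52 = 30; sellers' price rises by ps − p* = 90 − 82 = 8.
So consumers capture 30/38 = 15/19 of each unit of subsidy.

Consumer share = 15/19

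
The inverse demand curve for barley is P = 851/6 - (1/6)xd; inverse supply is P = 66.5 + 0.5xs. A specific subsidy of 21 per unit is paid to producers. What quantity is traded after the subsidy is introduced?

Pre-subsidy: 851/6 - (1/6)x = 66.5 + 0.5x gives x* = 113 and P* = 123.
With the subsidy, sellers receive Ps = Pb + 21 for each unit, where Pb is the price buyers pay.
On the curves, Pb = 851/6 - (1/6)x and Ps = 66.5 + 0.5x; the wedge Ps − Pb = 21 gives 66.5 + 0.5x − (851/6 - (1/6)x) = 21, so x' = 144.5.
Then Pb = 851/6 − (1/6)·144.5 = 117.75 and Ps = 66.5 + 0.5·144.5 = 138.75.

x' = 144.5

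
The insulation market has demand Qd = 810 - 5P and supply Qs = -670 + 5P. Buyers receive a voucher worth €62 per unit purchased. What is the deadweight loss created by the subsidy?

Pre-subsidy: 810 - 5P = -670 + 5P gives P* = 148, Q* = 70.
With the rebate, buyers effectively pay Pb = Ps − 62, where Ps is the price sellers receive.
Demand in terms of Ps becomes Qd = 810 − 5(Ps − 62) = 1120 - 5Ps. Setting this equal to supply: 1120 - 5Ps = -670 + 5Ps, so Ps = 179.
Buyers pay Pb = 179 − 62 = 117; Q' = -670 + 5·179 = 225.
The subsidy expands output by 225 − 70 = 155 past the efficient level; on those units the gap between marginal cost and willingness to pay runs from 0 up to 62.
DWL = ½ × 62 × 155 = 4805.

Deadweight loss = €4805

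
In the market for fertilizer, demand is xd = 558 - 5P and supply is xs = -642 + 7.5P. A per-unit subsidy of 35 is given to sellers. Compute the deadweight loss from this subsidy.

Deadweight loss = 1837.5

Pre-subsidy: 558 - 5P = -642 + 7.5P gives P* = 96, x* = 78.
With the subsidy, sellers receive Ps = Pb + 35 for each unit, where Pb is the price buyers pay.
Supply in terms of Pb becomes xs = -642 + 7.5(Pb + 35) = -379.5 + 7.5Pb. Setting this equal to demand: 558 - 5Pb = -379.5 + 7.5Pb, so Pb = 75.
Sellers receive Ps = 75 + 35 = 110; x' = 558 − 5·75 = 183.
The subsidy expands output by 183 − 78 = 105 past the efficient level; on those units the gap between marginal cost and willingness to pay runs from 0 up to 35.
DWL = ½ × 35 × 105 = 1837.5.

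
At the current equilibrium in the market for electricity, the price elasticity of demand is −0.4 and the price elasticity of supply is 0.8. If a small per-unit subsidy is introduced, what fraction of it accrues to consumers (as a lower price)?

For a small subsidy around the equilibrium, the benefit split depends on the relative slopes, which at a point are proportional to the elasticities.
Buyer share = εs/(εs + |εd|) = 0.8/(0.8 + 0.4) = 2/3; seller share = |εd|/(εs + |εd|) = 1/3.

Consumer share = 2/3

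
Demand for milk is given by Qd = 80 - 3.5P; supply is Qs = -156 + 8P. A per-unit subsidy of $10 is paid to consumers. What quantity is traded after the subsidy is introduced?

Q' = 748/23

Pre-subsidy: 80 - 3.5P = -156 + 8P gives P* = 472/23, Q* = 188/23.
With the rebate, buyers effectively pay Pb = Ps − 10, where Ps is the price sellers receive.
Demand in terms of Ps becomes Qd = 80 − 3.5(Ps − 10) = 115 - 3.5Ps. Setting this equal to supply: 115 - 3.5Ps = -156 + 8Ps, so Ps = 542/23.
Buyers pay Pb = 542/23 − 10 = 312/23; Q' = -156 + 8·(542/23) = 748/23.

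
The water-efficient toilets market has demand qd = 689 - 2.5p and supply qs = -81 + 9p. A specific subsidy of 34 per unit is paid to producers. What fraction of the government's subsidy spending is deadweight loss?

Pre-subsidy: 689 - 2.5p = -81 + 9p gives p* = 1540/23, q* = 11997/23.
With the subsidy, sellers receive ps = pb + 34 for each unit, where pb is the price buyers pay.
Supply in terms of pb becomes qs = -81 + 9(pb + 34) = 225 + 9pb. Setting this equal to demand: 689 - 2.5pb = 225 + 9pb, so pb = 928/23.
Sellers receive ps = 928/23 + 34 = 1710/23; q' = 689 − 2.5·(928/23) = 13527/23.
ΔCS = ½(11997/23 + 13527/23)(1540/23 − 928/23) = 7810344/529; ΔPS = ½(11997/23 + 13527/23)(1710/23 − 1540/23) = 2169540/529.
Government spending = 34 × 13527/23 = 459918/23.
DWL = ½ × 34 × (13527/23 − 11997/23) = 26010/23; fraction = (26010/23) / (459918/23) = 85/1503.

DWL / government spending = 85/1503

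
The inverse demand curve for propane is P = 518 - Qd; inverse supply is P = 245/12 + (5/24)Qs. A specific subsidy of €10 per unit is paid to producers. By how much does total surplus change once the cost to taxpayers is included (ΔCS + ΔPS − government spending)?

Net change in total surplus = -1200/29

Pre-subsidy: 518 - Q = 245/12 + (5/24)Q gives Q* = 11942/29 and P* = 3080/29.
With the subsidy, sellers receive Ps = Pb + 10 for each unit, where Pb is the price buyers pay.
On the curves, Pb = 518 - Q and Ps = 245/12 + (5/24)Q; the wedge Ps − Pb = 10 gives 245/12 + (5/24)Q − (518 - Q) = 10, so Q' = 12182/29.
Then Pb = 518 − 1·(12182/29) = 2840/29 and Ps = 245/12 + (5/24)·(12182/29) = 3130/29.
ΔCS = ½(11942/29 + 12182/29)(3080/29 − 2840/29) = 2894880/841; ΔPS = ½(11942/29 + 12182/29)(3130/29 − 3080/29) = 603100/841.
Government spending = 10 × 12182/29 = 121820/29.
Net change = 2894880/841 + 603100/841 − 121820/29 = -1200/29. The loss equals the DWL triangle ½·10·240/29.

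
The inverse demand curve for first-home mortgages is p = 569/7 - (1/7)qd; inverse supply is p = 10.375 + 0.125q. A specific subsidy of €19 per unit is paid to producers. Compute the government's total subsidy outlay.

Pre-subsidy: 569/7 - (1/7)q = 10.375 + 0.125q gives q* = 3971/15 and p* = 652/15.
With the subsidy, sellers receive ps = pb + 19 for each unit, where pb is the price buyers pay.
On the curves, pb = 569/7 - (1/7)q and ps = 10.375 + 0.125q; the wedge ps − pb = 19 gives 10.375 + 0.125q − (569/7 - (1/7)q) = 19, so q' = 1007/3.
Then pb = 569/7 − (1/7)·(1007/3) = 100/3 and ps = 10.375 + 0.125·(1007/3) = 157/3.
Government outlay = subsidy × quantity = 19 × 1007/3 = 19133/3.

Government cost = 19133/3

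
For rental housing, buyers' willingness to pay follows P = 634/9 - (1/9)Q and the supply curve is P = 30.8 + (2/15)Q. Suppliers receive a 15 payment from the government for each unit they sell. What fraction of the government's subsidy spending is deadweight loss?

Pre-subsidy: 634/9 - (1/9)Q = 30.8 + (2/15)Q gives Q* = 1784/11 and P* = 1730/33.
With the subsidy, sellers receive Ps = Pb + 15 for each unit, where Pb is the price buyers pay.
On the curves, Pb = 634/9 - (1/9)Q and Ps = 30.8 + (2/15)Q; the wedge Ps − Pb = 15 gives 30.8 + (2/15)Q − (634/9 - (1/9)Q) = 15, so Q' = 2459/11.
Then Pb = 634/9 − (1/9)·(2459/11) = 1505/33 and Ps = 30.8 + (2/15)·(2459/11) = 2000/33.
ΔCS = ½(1784/11 + 2459/11)(1730/33 − 1505/33) = 318225/242; ΔPS = ½(1784/11 + 2459/11)(2000/33 − 1730/33) = 190935/121.
Government spending = 15 × 2459/11 = 36885/11.
DWL = ½ × 15 × (2459/11 − 1784/11) = 10125/22; fraction = (10125/22) / (36885/11) = 675/4918.

DWL / government spending = 675/4918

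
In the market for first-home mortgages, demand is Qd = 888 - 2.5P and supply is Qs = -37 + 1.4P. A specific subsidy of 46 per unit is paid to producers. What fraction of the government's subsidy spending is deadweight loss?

DWL / government spending = 805/13117

Pre-subsidy: 888 - 2.5P = -37 + 1.4P gives P* = 9250/39, Q* = 11507/39.
With the subsidy, sellers receive Ps = Pb + 46 for each unit, where Pb is the price buyers pay.
Supply in terms of Pb becomes Qs = -37 + 1.4(Pb + 46) = 27.4 + 1.4Pb. Setting this equal to demand: 888 - 2.5Pb = 27.4 + 1.4Pb, so Pb = 662/3.
Sellers receive Ps = 662/3 + 46 = 800/3; Q' = 888 − 2.5·(662/3) = 1009/3.
ΔCS = ½(11507/39 + 1009/3)(9250/39 − 662/3) = 880992/169; ΔPS = ½(11507/39 + 1009/3)(800/3 − 9250/39) = 1573200/169.
Government spending = 46 × 1009/3 = 46414/3.
DWL = ½ × 46 × (1009/3 − 11507/39) = 37030/39; fraction = (37030/39) / (46414/3) = 805/13117.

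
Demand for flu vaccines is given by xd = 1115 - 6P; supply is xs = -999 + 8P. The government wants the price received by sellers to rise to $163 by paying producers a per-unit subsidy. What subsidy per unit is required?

At a seller price of 163, quantity supplied is -999 + 8·163 = 305.
Buyers absorb 305 only when they pay Pb with 1115 − 6·Pb = 305, i.e. Pb = 135.
s = Ps − Pb = 163 − 135 = 28.

Required subsidy s = $28 per unit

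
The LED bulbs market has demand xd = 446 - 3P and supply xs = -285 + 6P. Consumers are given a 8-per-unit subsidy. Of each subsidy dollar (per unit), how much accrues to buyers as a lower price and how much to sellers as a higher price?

Buyers gain 16/3 per unit; sellers gain 8/3 per unit

Pre-subsidy: 446 - 3P = -285 + 6P gives P* = 731/9, x* = 607/3.
With the rebate, buyers effectively pay Pb = Ps − 8, where Ps is the price sellers receive.
Demand in terms of Ps becomes xd = 446 − 3(Ps − 8) = 470 - 3Ps. Setting this equal to supply: 470 - 3Ps = -285 + 6Ps, so Ps = 755/9.
Buyers pay Pb = 755/9 − 8 = 683/9; x' = -285 + 6·(755/9) = 655/3.
Buyers' price falls by P* − Pb = 731/9 − 683/9 = 16/3; sellers' price rises by Ps − P* = 755/9 − 731/9 = 8/3.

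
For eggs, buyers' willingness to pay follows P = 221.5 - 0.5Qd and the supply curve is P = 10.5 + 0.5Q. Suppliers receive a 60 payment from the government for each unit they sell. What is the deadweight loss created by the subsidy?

Pre-subsidy: 221.5 - 0.5Q = 10.5 + 0.5Q gives Q* = 211 and P* = 116.
With the subsidy, sellers receive Ps = Pb + 60 for each unit, where Pb is the price buyers pay.
On the curves, Pb = 221.5 - 0.5Q and Ps = 10.5 + 0.5Q; the wedge Ps − Pb = 60 gives 10.5 + 0.5Q − (221.5 - 0.5Q) = 60, so Q' = 271.
Then Pb = 221.5 − 0.5·271 = 86 and Ps = 10.5 + 0.5·271 = 146.
The subsidy expands output by 271 − 211 = 60 past the efficient level; on those units the gap between marginal cost and willingness to pay runs from 0 up to 60.
DWL = ½ × 60 × 60 = 1800.

Deadweight loss = 1800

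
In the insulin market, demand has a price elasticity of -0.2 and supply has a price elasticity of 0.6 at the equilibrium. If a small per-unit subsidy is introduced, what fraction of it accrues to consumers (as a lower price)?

Consumer share = 0.75

For a small subsidy around the equilibrium, the benefit split depends on the relative slopes, which at a point are proportional to the elasticities.
Buyer share = εs/(εs + |εd|) = 0.6/(0.6 + 0.2) = 0.75; seller share = |εd|/(εs + |εd|) = 0.25.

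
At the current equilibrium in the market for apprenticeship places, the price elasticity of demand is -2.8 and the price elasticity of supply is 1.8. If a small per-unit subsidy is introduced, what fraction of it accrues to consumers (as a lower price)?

For a small subsidy around the equilibrium, the benefit split depends on the relative slopes, which at a point are proportional to the elasticities.
Buyer share = εs/(εs + |εd|) = 1.8/(1.8 + 2.8) = 9/23; seller share = |εd|/(εs + |εd|) = 14/23.

Consumer share = 9/23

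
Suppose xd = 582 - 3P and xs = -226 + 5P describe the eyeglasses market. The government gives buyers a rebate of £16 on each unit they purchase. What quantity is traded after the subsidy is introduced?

x' = 309

Pre-subsidy: 582 - 3P = -226 + 5P gives P* = 101, x* = 279.
With the rebate, buyers effectively pay Pb = Ps − 16, where Ps is the price sellers receive.
Demand in terms of Ps becomes xd = 582 − 3(Ps − 16) = 630 - 3Ps. Setting this equal to supply: 630 - 3Ps = -226 + 5Ps, so Ps = 107.
Buyers pay Pb = 107 − 16 = 91; x' = -226 + 5·107 = 309.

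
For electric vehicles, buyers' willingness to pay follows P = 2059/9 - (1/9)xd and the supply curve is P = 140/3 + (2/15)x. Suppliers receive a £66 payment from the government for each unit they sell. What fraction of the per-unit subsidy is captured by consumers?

Pre-subsidy: 2059/9 - (1/9)x = 140/3 + (2/15)x gives x* = 745 and P* = 146.
With the subsidy, sellers receive Ps = Pb + 66 for each unit, where Pb is the price buyers pay.
On the curves, Pb = 2059/9 - (1/9)x and Ps = 140/3 + (2/15)x; the wedge Ps − Pb = 66 gives 140/3 + (2/15)x − (2059/9 - (1/9)x) = 66, so x' = 1015.
Then Pb = 2059/9 − (1/9)·1015 = 116 and Ps = 140/3 + (2/15)·1015 = 182.
Buyers' price falls by P* − Pb = 146 − 116 = 30; sellers' price rises by Ps − P* = 182 − 146 = 36.
So consumers capture 30/66 = 5/11 of each unit of subsidy.

Consumer share = 5/11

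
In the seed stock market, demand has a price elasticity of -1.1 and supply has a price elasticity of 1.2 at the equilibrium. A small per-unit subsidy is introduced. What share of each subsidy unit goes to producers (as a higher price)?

Producer share = 11/23

For a small subsidy around the equilibrium, the benefit split depends on the relative slopes, which at a point are proportional to the elasticities.
Buyer share = εs/(εs + |εd|) = 1.2/(1.2 + 1.1) = 12/23; seller share = |εd|/(εs + |εd|) = 11/23.
So producers capture 11/23 of the subsidy.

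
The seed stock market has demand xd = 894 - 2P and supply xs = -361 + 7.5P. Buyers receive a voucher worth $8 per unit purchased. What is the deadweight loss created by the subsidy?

Deadweight loss = 960/19

Pre-subsidy: 894 - 2P = -361 + 7.5P gives P* = 2510/19, x* = 11966/19.
With the rebate, buyers effectively pay Pb = Ps − 8, where Ps is the price sellers receive.
Demand in terms of Ps becomes xd = 894 − 2(Ps − 8) = 910 - 2Ps. Setting this equal to supply: 910 - 2Ps = -361 + 7.5Ps, so Ps = 2542/19.
Buyers pay Pb = 2542/19 − 8 = 2390/19; x' = -361 + 7.5·(2542/19) = 12206/19.
The subsidy expands output by 12206/19 − 11966/19 = 240/19 past the efficient level; on those units the gap between marginal cost and willingness to pay runs from 0 up to 8.
DWL = ½ × 8 × 240/19 = 960/19.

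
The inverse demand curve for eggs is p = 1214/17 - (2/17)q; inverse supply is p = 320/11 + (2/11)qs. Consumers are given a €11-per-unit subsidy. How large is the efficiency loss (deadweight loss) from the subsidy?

Deadweight loss = 22627/112

Pre-subsidy: 1214/17 - (2/17)q = 320/11 + (2/11)q gives q* = 3957/28 and p* = 767/14.
With the rebate, buyers effectively pay pb = ps − 11, where ps is the price sellers receive.
On the curves, pb = 1214/17 - (2/17)q and ps = 320/11 + (2/11)q; the wedge ps − pb = 11 gives 320/11 + (2/11)q − (1214/17 - (2/17)q) = 11, so q' = 9971/56.
Then pb = 1214/17 − (2/17)·(9971/56) = 1413/28 and ps = 320/11 + (2/11)·(9971/56) = 1721/28.
The subsidy expands output by 9971/56 − 3957/28 = 2057/56 past the efficient level; on those units the gap between marginal cost and willingness to pay runs from 0 up to 11.
DWL = ½ × 11 × 2057/56 = 22627/112.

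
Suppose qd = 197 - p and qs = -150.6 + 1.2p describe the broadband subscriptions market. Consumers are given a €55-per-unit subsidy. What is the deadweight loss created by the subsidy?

Deadweight loss = €825

Pre-subsidy: 197 - p = -150.6 + 1.2p gives p* = 158, q* = 39.
With the rebate, buyers effectively pay pb = ps − 55, where ps is the price sellers receive.
Demand in terms of ps becomes qd = 197 − 1(ps − 55) = 252 - ps. Setting this equal to supply: 252 - ps = -150.6 + 1.2ps, so ps = 183.
Buyers pay pb = 183 − 55 = 128; q' = -150.6 + 1.2·183 = 69.
The subsidy expands output by 69 − 39 = 30 past the efficient level; on those units the gap between marginal cost and willingness to pay runs from 0 up to 55.
DWL = ½ × 55 × 30 = 825.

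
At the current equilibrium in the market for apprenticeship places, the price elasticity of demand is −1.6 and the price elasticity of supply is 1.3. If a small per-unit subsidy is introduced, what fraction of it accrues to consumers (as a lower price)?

For a small subsidy around the equilibrium, the benefit split depends on the relative slopes, which at a point are proportional to the elasticities.
Buyer share = εs/(εs + |εd|) = 1.3/(1.3 + 1.6) = 13/29; seller share = |εd|/(εs + |εd|) = 16/29.

Consumer share = 13/29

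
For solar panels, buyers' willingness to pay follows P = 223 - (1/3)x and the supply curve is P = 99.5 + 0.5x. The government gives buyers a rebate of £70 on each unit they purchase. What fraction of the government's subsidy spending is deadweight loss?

DWL / government spending = 70/387

Pre-subsidy: 223 - (1/3)x = 99.5 + 0.5x gives x* = 148.2 and P* = 173.6.
With the rebate, buyers effectively pay Pb = Ps − 70, where Ps is the price sellers receive.
On the curves, Pb = 223 - (1/3)x and Ps = 99.5 + 0.5x; the wedge Ps − Pb = 70 gives 99.5 + 0.5x − (223 - (1/3)x) = 70, so x' = 232.2.
Then Pb = 223 − (1/3)·232.2 = 145.6 and Ps = 99.5 + 0.5·232.2 = 215.6.
ΔCS = ½(148.2 + 232.2)(173.6 − 145.6) = 5325.6; ΔPS = ½(148.2 + 232.2)(215.6 − 173.6) = 7988.4.
Government spending = 70 × 232.2 = 16254.
DWL = ½ × 70 × (232.2 − 148.2) = 2940; fraction = 2940 / 16254 = 70/387.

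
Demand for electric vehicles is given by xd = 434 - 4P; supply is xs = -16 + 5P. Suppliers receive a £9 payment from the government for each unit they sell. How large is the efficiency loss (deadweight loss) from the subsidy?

Deadweight loss = £90

Pre-subsidy: 434 - 4P = -16 + 5P gives P* = 50, x* = 234.
With the subsidy, sellers receive Ps = Pb + 9 for each unit, where Pb is the price buyers pay.
Supply in terms of Pb becomes xs = -16 + 5(Pb + 9) = 29 + 5Pb. Setting this equal to demand: 434 - 4Pb = 29 + 5Pb, so Pb = 45.
Sellers receive Ps = 45 + 9 = 54; x' = 434 − 4·45 = 254.
The subsidy expands output by 254 − 234 = 20 past the efficient level; on those units the gap between marginal cost and willingness to pay runs from 0 up to 9.
DWL = ½ × 9 × 20 = 90.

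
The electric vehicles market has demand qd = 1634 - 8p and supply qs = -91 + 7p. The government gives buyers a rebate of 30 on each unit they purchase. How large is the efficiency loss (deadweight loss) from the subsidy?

Deadweight loss = 1680

Pre-subsidy: 1634 - 8p = -91 + 7p gives p* = 115, q* = 714.
With the rebate, buyers effectively pay pb = ps − 30, where ps is the price sellers receive.
Demand in terms of ps becomes qd = 1634 − 8(ps − 30) = 1874 - 8ps. Setting this equal to supply: 1874 - 8ps = -91 + 7ps, so ps = 131.
Buyers pay pb = 131 − 30 = 101; q' = -91 + 7·131 = 826.
The subsidy expands output by 826 − 714 = 112 past the efficient level; on those units the gap between marginal cost and willingness to pay runs from 0 up to 30.
DWL = ½ × 30 × 112 = 1680.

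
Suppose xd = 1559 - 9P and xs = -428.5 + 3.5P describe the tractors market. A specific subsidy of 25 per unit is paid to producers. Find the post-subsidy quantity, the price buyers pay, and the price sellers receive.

x' = 191; buyers pay 152; sellers receive 177

Pre-subsidy: 1559 - 9P = -428.5 + 3.5P gives P* = 159, x* = 128.
With the subsidy, sellers receive Ps = Pb + 25 for each unit, where Pb is the price buyers pay.
Supply in terms of Pb becomes xs = -428.5 + 3.5(Pb + 25) = -341 + 3.5Pb. Setting this equal to demand: 1559 - 9Pb = -341 + 3.5Pb, so Pb = 152.
Sellers receive Ps = 152 + 25 = 177; x' = 1559 − 9·152 = 191.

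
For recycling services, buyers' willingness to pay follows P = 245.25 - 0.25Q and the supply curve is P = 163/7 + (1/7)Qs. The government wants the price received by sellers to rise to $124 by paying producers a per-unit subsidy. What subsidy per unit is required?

Required subsidy s = $55 per unit

At a seller price of 124, quantity supplied is -163 + 7·124 = 705.
Buyers absorb 705 only when they pay Pb = 245.25 − 0.25·705 = 69.
s = Ps − Pb = 124 − 69 = 55.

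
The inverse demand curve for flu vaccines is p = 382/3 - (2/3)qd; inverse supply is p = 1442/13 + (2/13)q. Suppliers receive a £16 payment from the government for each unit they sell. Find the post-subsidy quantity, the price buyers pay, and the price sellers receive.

Pre-subsidy: 382/3 - (2/3)q = 1442/13 + (2/13)q gives q* = 20 and p* = 114.
With the subsidy, sellers receive ps = pb + 16 for each unit, where pb is the price buyers pay.
On the curves, pb = 382/3 - (2/3)q and ps = 1442/13 + (2/13)q; the wedge ps − pb = 16 gives 1442/13 + (2/13)q − (382/3 - (2/3)q) = 16, so q' = 39.5.
Then pb = 382/3 − (2/3)·39.5 = 101 and ps = 1442/13 + (2/13)·39.5 = 117.

q' = 39.5; buyers pay £101; sellers receive £117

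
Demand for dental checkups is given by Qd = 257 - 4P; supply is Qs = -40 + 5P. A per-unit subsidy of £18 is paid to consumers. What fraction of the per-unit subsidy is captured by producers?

Pre-subsidy: 257 - 4P = -40 + 5P gives P* = 33, Q* = 125.
With the rebate, buyers effectively pay Pb = Ps − 18, where Ps is the price sellers receive.
Demand in terms of Ps becomes Qd = 257 − 4(Ps − 18) = 329 - 4Ps. Setting this equal to supply: 329 - 4Ps = -40 + 5Ps, so Ps = 41.
Buyers pay Pb = 41 − 18 = 23; Q' = -40 + 5·41 = 165.
Buyers' price falls by P* − Pb = 33 − 23 = 10; sellers' price rises by Ps − P* = 41 − 33 = 8.
So producers capture 8/18 = 4/9 of each unit of subsidy.

Producer share = 4/9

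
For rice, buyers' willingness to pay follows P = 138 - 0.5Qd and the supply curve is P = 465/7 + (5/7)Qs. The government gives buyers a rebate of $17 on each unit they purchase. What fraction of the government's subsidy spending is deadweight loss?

DWL / government spending = 119/1240

Pre-subsidy: 138 - 0.5Q = 465/7 + (5/7)Q gives Q* = 1002/17 and P* = 1845/17.
With the rebate, buyers effectively pay Pb = Ps − 17, where Ps is the price sellers receive.
On the curves, Pb = 138 - 0.5Q and Ps = 465/7 + (5/7)Q; the wedge Ps − Pb = 17 gives 465/7 + (5/7)Q − (138 - 0.5Q) = 17, so Q' = 1240/17.
Then Pb = 138 − 0.5·(1240/17) = 1726/17 and Ps = 465/7 + (5/7)·(1240/17) = 2015/17.
ΔCS = ½(1002/17 + 1240/17)(1845/17 − 1726/17) = 7847/17; ΔPS = ½(1002/17 + 1240/17)(2015/17 − 1845/17) = 11210/17.
Government spending = 17 × 1240/17 = 1240.
DWL = ½ × 17 × (1240/17 − 1002/17) = 119; fraction = 119 / 1240 = 119/1240.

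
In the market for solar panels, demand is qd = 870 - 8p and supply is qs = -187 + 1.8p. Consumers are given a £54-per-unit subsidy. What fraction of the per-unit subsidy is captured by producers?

Producer share = 40/49

Pre-subsidy: 870 - 8p = -187 + 1.8p gives p* = 755/7, q* = 50/7.
With the rebate, buyers effectively pay pb = ps − 54, where ps is the price sellers receive.
Demand in terms of ps becomes qd = 870 − 8(ps − 54) = 1302 - 8ps. Setting this equal to supply: 1302 - 8ps = -187 + 1.8ps, so ps = 7445/49.
Buyers pay pb = 7445/49 − 54 = 4799/49; q' = -187 + 1.8·(7445/49) = 4238/49.
Buyers' price falls by p* − pb = 755/7 − 4799/49 = 486/49; sellers' price rises by ps − p* = 7445/49 − 755/7 = 2160/49.
So producers capture (2160/49)/54 = 40/49 of each unit of subsidy.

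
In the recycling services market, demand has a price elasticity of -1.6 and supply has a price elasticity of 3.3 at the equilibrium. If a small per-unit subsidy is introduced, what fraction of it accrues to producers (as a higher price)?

For a small subsidy around the equilibrium, the benefit split depends on the relative slopes, which at a point are proportional to the elasticities.
Buyer share = εs/(εs + |εd|) = 3.3/(3.3 + 1.6) = 33/49; seller share = |εd|/(εs + |εd|) = 16/49.
So producers capture 16/49 of the subsidy.

Producer share = 16/49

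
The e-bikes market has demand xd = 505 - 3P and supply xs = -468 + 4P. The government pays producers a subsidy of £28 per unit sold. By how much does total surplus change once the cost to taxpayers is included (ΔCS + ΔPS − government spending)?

Net change in total surplus = -£672

Pre-subsidy: 505 - 3P = -468 + 4P gives P* = 139, x* = 88.
With the subsidy, sellers receive Ps = Pb + 28 for each unit, where Pb is the price buyers pay.
Supply in terms of Pb becomes xs = -468 + 4(Pb + 28) = -356 + 4Pb. Setting this equal to demand: 505 - 3Pb = -356 + 4Pb, so Pb = 123.
Sellers receive Ps = 123 + 28 = 151; x' = 505 − 3·123 = 136.
ΔCS = ½(88 + 136)(139 − 123) = 1792; ΔPS = ½(88 + 136)(151 − 139) = 1344.
Government spending = 28 × 136 = 3808.
Net change = 1792 + 1344 − 3808 = -672. The loss equals the DWL triangle ½·28·48.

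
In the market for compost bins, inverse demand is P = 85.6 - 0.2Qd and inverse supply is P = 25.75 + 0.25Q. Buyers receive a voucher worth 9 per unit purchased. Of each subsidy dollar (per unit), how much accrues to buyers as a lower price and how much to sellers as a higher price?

Buyers gain 4 per unit; sellers gain 5 per unit

Pre-subsidy: 85.6 - 0.2Q = 25.75 + 0.25Q gives Q* = 133 and P* = 59.
With the rebate, buyers effectively pay Pb = Ps − 9, where Ps is the price sellers receive.
On the curves, Pb = 85.6 - 0.2Q and Ps = 25.75 + 0.25Q; the wedge Ps − Pb = 9 gives 25.75 + 0.25Q − (85.6 - 0.2Q) = 9, so Q' = 153.
Then Pb = 85.6 − 0.2·153 = 55 and Ps = 25.75 + 0.25·153 = 64.
Buyers' price falls by P* − Pb = 59 − 55 = 4; sellers' price rises by Ps − P* = 64 − 59 = 5.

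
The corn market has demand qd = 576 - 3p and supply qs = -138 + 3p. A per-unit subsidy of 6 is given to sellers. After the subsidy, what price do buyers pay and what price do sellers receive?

Pre-subsidy: 576 - 3p = -138 + 3p gives p* = 119, q* = 219.
With the subsidy, sellers receive ps = pb + 6 for each unit, where pb is the price buyers pay.
Supply in terms of pb becomes qs = -138 + 3(pb + 6) = -120 + 3pb. Setting this equal to demand: 576 - 3pb = -120 + 3pb, so pb = 116.
Sellers receive ps = 116 + 6 = 122; q' = 576 − 3·116 = 228.

Buyers pay 116; sellers receive 122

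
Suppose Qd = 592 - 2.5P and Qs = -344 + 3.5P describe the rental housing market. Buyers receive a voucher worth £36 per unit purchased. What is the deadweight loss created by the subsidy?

Pre-subsidy: 592 - 2.5P = -344 + 3.5P gives P* = 156, Q* = 202.
With the rebate, buyers effectively pay Pb = Ps − 36, where Ps is the price sellers receive.
Demand in terms of Ps becomes Qd = 592 − 2.5(Ps − 36) = 682 - 2.5Ps. Setting this equal to supply: 682 - 2.5Ps = -344 + 3.5Ps, so Ps = 171.
Buyers pay Pb = 171 − 36 = 135; Q' = -344 + 3.5·171 = 254.5.
The subsidy expands output by 254.5 − 202 = 52.5 past the efficient level; on those units the gap between marginal cost and willingness to pay runs from 0 up to 36.
DWL = ½ × 36 × 52.5 = 945.

Deadweight loss = £945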